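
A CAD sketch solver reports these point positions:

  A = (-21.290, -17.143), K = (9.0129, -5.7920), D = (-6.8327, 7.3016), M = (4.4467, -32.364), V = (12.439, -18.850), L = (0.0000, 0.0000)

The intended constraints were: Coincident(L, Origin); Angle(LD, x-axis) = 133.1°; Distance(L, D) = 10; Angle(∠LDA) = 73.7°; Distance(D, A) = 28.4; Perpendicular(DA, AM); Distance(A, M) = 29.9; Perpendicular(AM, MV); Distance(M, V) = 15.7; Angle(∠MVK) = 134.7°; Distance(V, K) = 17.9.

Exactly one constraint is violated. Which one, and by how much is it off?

Distance(V, K) = 17.9 — off by 4.40.

L = (0.00, 0.00) ✓; LD at 133.1° ✓; |LD| = 10.00 ✓; ∠LDA = 73.70° ✓; |DA| = 28.40 ✓; ∠(DA, AM) = 90.00° ✓; |AM| = 29.90 ✓; ∠(AM, MV) = 90.00° ✓; |MV| = 15.70 ✓; ∠MVK = 134.7° ✓; |VK| = 13.50 ✗.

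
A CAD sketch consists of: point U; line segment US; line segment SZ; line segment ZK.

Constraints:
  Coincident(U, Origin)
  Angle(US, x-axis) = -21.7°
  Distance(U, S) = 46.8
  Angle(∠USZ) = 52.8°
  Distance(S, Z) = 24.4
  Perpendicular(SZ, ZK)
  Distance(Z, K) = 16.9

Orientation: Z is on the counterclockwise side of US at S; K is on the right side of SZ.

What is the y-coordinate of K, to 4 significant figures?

10.72

U is at the origin; US runs at -21.7° with length 46.8, so S = 46.8·(cos -21.7°, sin -21.7°) = (43.48, -17.30). ∠USZ = 52.8°, so SZ runs at -21.7° + (180° − 52.8°) = 105.5° from the x-axis; with |SZ| = 24.4, Z = S + 24.4·(cos 105.5°, sin 105.5°) = (36.96, 6.208). SZ ⟂ ZK; with |ZK| = 16.9 on the right of SZ, K = Z + 16.9·(0.9636, 0.2672) = (53.25, 10.72). So K.y = 10.72.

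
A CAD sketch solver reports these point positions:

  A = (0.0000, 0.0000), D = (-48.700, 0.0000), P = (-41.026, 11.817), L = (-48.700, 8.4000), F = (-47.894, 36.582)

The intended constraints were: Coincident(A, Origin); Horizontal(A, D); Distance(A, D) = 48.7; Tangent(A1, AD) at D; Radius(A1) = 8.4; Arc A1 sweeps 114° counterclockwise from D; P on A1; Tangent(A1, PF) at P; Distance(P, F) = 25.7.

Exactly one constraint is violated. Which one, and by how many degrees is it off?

Tangent(A1, PF) at P — off by 8.50°.

A = (0.00, 0.00) ✓; A.y = 0.00, D.y = 0.00 ✓; |AD| = 48.70 ✓; ∠(LD, DA) = 90.00° ✓; |LD| = 8.400 ✓; bearing(L→P) − bearing(L→D) = 114.0° ✓; |LP| = 8.400 ✓; ∠(LP, PF) = 98.50° ✗; |PF| = 25.70 ✓.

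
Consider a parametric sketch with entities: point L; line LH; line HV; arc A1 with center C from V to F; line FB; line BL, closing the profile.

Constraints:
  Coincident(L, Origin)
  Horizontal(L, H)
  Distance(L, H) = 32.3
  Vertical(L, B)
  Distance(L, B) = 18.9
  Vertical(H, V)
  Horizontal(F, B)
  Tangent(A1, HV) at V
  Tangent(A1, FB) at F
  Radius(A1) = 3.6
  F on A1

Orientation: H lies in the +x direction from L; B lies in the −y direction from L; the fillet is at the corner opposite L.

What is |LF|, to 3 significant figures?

34.4

L is at the origin; L and H share the same y with |LH| = 32.3 and H on the +x side, so H = (32.3, 0.00). L and B share the same x with |LB| = 18.9 and B on the −y side, so B = (0.00, -18.9). The virtual corner opposite L is at (32.3, -18.9). Since A1 is tangent to HV there, CV ⟂ HV and tangency of A1 to FB means the radius CF is perpendicular to FB, with radius 3.6, so the center C sits 3.6 in from both sides at C = (28.7, -15.3). That places the tangent points at V = (32.3, -15.3) on HV and F = (28.7, -18.9) on FB. Then |LF| = |F − L| = 34.4.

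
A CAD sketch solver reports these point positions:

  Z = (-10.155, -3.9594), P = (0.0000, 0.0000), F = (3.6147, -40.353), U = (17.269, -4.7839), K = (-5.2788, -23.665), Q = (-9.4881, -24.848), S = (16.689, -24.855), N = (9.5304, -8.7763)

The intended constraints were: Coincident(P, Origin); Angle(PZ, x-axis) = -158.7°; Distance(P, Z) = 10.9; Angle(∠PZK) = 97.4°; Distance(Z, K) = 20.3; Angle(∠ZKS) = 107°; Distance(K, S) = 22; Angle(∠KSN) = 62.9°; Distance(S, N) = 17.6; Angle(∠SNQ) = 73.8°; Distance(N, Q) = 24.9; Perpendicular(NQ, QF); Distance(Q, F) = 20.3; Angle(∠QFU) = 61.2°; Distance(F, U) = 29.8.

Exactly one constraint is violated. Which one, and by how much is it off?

Distance(F, U) = 29.8 — off by 8.30.

P = (0.00, 0.00) ✓; PZ at -158.7° ✓; |PZ| = 10.90 ✓; ∠PZK = 97.40° ✓; |ZK| = 20.30 ✓; ∠ZKS = 107.0° ✓; |KS| = 22.00 ✓; ∠KSN = 62.90° ✓; |SN| = 17.60 ✓; ∠SNQ = 73.80° ✓; |NQ| = 24.90 ✓; ∠(NQ, QF) = 90.00° ✓; |QF| = 20.30 ✓; ∠QFU = 61.20° ✓; |FU| = 38.10 ✗.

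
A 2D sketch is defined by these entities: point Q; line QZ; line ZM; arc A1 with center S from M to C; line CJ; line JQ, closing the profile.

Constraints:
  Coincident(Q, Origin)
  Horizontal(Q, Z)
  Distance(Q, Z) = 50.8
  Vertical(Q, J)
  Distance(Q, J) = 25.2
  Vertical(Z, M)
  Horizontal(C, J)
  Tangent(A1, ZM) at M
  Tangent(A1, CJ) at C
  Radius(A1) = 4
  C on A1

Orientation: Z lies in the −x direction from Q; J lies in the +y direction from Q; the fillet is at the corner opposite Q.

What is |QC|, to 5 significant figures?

53.153

The virtual corner opposite Q is at (-50.800, 25.200). A1 meets ZM tangentially, so SM is at right angles to ZM and tangency of A1 to CJ means the radius SC is perpendicular to CJ, with radius 4.0, so the center S sits 4.0 in from both sides at S = (-46.800, 21.200). That places the tangent points at M = (-50.800, 21.200) on ZM and C = (-46.800, 25.200) on CJ. Then |QC| = |C − Q| = 53.153.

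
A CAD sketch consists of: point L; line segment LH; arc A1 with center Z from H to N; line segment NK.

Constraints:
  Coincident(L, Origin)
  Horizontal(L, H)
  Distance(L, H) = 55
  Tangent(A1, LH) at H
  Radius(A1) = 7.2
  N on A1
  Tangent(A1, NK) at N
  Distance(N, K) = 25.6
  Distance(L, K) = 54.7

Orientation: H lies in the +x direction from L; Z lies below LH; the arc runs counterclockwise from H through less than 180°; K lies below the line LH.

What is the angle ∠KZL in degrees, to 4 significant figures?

74.43°

Checks: |ZN| = 7.200 ✓; ∠(ZN, NK) = 90.00° ✓; |NK| = 25.60 ✓; |LK| = 54.70 ✓.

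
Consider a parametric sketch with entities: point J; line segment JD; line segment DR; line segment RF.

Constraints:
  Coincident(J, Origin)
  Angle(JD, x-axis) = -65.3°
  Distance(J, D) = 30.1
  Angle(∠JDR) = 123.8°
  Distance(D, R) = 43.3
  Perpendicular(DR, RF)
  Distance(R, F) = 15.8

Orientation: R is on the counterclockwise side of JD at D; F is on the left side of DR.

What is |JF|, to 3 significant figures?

60.7

J is at the origin; JD runs at -65.3° with length 30.1, so D = 30.1·(cos -65.3°, sin -65.3°) = (12.6, -27.3). ∠JDR = 123.8°, so DR runs at -65.3° + (180° − 123.8°) = -9.10° from the x-axis; with |DR| = 43.3, R = D + 43.3·(cos -9.10°, sin -9.10°) = (55.3, -34.2). DR ⟂ RF; with |RF| = 15.8 on the left of DR, F = R + 15.8·(0.158, 0.987) = (57.8, -18.6). Then |JF| = |F − J| = 60.7.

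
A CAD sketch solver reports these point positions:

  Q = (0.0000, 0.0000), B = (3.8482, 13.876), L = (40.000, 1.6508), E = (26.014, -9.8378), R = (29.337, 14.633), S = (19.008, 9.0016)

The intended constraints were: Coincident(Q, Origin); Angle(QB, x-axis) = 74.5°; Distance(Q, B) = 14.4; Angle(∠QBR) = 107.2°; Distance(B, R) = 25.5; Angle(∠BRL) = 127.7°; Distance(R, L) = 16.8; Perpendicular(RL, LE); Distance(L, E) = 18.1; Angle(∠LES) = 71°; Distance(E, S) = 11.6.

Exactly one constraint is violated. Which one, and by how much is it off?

Distance(E, S) = 11.6 — off by 8.50.

Q = (0.00, 0.00) ✓; QB at 74.50° ✓; |QB| = 14.40 ✓; ∠QBR = 107.2° ✓; |BR| = 25.50 ✓; ∠BRL = 127.7° ✓; |RL| = 16.80 ✓; ∠(RL, LE) = 90.00° ✓; |LE| = 18.10 ✓; ∠LES = 71.00° ✓; |ES| = 20.10 ✗.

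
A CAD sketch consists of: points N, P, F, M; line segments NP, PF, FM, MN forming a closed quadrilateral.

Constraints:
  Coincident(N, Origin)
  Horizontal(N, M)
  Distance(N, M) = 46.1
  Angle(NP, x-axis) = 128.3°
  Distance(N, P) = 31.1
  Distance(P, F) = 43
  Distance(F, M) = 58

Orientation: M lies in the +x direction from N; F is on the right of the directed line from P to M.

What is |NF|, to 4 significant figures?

19.70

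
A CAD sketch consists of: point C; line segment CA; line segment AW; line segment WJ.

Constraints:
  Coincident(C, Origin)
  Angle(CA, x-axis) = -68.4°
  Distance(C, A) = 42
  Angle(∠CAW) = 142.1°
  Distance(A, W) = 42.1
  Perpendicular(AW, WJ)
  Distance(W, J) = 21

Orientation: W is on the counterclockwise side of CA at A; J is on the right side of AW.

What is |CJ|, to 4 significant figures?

88.61

∠CAW = 142.1°, so AW runs at -68.4° + (180° − 142.1°) = -30.50° from the x-axis; with |AW| = 42.1, W = A + 42.1·(cos -30.50°, sin -30.50°) = (51.74, -60.42). The perpendicularity gives WJ at right angles to AW; with |WJ| = 21.0 on the right of AW, J = W + 21.0·(-0.5075, -0.8616) = (41.08, -78.51). Then |CJ| = |J − C| = 88.61.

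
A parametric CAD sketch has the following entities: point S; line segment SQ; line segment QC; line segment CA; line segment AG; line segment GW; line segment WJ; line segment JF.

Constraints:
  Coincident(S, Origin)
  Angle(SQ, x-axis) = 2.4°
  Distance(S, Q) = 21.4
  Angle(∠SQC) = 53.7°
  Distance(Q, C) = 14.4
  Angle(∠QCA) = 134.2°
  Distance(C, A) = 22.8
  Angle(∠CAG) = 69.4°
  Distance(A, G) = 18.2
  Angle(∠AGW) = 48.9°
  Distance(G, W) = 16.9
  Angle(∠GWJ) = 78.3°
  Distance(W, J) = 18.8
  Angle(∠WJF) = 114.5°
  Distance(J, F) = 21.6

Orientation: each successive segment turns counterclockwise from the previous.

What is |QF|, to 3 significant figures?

50.7

S is at the origin; SQ runs at 2.4° with length 21.4, so Q = (21.4, 0.896). ∠SQC = 53.7° gives QC at 129° from the x-axis; with |QC| = 14.4, C = (12.4, 12.1). ∠QCA = 134.2° gives CA at 174° from the x-axis; with |CA| = 22.8, A = (-10.3, 14.3). ∠CAG = 69.4° gives AG at -74.9° from the x-axis; with |AG| = 18.2, G = (-5.58, -3.25). ∠AGW = 48.9° gives GW at 56.2° from the x-axis; with |GW| = 16.9, W = (3.83, 10.8). ∠GWJ = 78.3° gives WJ at 158° from the x-axis; with |WJ| = 18.8, J = (-13.6, 17.9). ∠WJF = 114.5° gives JF at -137° from the x-axis; with |JF| = 21.6, F = (-29.3, 3.02). Then |QF| = |F − Q| = 50.7.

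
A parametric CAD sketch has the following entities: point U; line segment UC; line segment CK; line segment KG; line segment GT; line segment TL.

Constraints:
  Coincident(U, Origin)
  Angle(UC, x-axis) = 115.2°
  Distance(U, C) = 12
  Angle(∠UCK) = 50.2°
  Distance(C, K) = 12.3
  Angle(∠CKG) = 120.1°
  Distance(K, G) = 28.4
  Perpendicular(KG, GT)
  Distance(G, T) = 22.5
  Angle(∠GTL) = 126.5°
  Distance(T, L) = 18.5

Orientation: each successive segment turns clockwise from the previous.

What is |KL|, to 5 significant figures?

36.132

U is at the origin; UC runs at 115.2° with length 12.0, so C = (-5.1094, 10.858). ∠UCK = 50.2° gives CK at -14.600° from the x-axis; with |CK| = 12.3, K = (6.7935, 7.7575). ∠CKG = 120.1° gives KG at -74.500° from the x-axis; with |KG| = 28.4, G = (14.383, -19.610). KG ⟂ GT, so GT runs at -164.50°; with |GT| = 22.5, T = (-7.2986, -25.622). ∠GTL = 126.5° gives TL at 142.00° from the x-axis; with |TL| = 18.5, L = (-21.877, -14.233). Then |KL| = |L − K| = 36.132.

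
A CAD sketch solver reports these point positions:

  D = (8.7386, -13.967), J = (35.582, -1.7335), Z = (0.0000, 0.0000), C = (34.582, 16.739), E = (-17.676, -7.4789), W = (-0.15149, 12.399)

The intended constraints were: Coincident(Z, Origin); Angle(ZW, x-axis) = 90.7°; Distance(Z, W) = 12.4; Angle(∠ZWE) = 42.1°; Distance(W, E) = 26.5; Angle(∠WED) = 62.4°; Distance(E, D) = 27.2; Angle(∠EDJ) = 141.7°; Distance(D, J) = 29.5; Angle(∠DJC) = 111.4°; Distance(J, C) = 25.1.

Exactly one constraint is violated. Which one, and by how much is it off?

Distance(J, C) = 25.1 — off by 6.60.

Z = (0.00, 0.00) ✓; ZW at 90.70° ✓; |ZW| = 12.40 ✓; ∠ZWE = 42.10° ✓; |WE| = 26.50 ✓; ∠WED = 62.40° ✓; |ED| = 27.20 ✓; ∠EDJ = 141.7° ✓; |DJ| = 29.50 ✓; ∠DJC = 111.4° ✓; |JC| = 18.50 ✗.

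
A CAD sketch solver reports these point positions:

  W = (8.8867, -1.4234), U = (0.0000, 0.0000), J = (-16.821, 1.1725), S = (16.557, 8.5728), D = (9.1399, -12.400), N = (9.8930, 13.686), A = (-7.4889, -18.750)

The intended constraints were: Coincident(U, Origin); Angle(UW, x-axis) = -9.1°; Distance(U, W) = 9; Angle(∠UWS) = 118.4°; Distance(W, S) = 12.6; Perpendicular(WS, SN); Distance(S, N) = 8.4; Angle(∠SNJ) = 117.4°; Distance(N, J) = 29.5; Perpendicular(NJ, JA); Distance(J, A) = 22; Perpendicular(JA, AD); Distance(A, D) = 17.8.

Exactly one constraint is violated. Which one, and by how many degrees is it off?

Perpendicular(JA, AD) — off by 4.20°.

U = (0.00, 0.00) ✓; UW at -9.100° ✓; |UW| = 9.000 ✓; ∠UWS = 118.4° ✓; |WS| = 12.60 ✓; ∠(WS, SN) = 90.00° ✓; |SN| = 8.400 ✓; ∠SNJ = 117.4° ✓; |NJ| = 29.50 ✓; ∠(NJ, JA) = 90.00° ✓; |JA| = 22.00 ✓; ∠(JA, AD) = 85.80° ✗; |AD| = 17.80 ✓.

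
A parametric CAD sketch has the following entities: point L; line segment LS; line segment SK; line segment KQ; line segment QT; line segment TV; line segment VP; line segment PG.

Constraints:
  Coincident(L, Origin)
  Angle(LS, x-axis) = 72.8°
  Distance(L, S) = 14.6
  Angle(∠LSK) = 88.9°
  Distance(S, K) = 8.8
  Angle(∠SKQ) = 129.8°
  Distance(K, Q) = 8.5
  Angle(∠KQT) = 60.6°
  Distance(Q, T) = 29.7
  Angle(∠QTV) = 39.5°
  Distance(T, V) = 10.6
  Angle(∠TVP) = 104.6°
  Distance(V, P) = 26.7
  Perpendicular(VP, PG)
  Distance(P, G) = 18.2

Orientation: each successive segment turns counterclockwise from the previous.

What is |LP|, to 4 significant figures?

15.69

L is at the origin; LS runs at 72.8° with length 14.6, so S = (4.317, 13.95). ∠LSK = 88.9° gives SK at 163.9° from the x-axis; with |SK| = 8.8, K = (-4.138, 16.39). ∠SKQ = 129.8° gives KQ at -145.9° from the x-axis; with |KQ| = 8.5, Q = (-11.18, 11.62). ∠KQT = 60.6° gives QT at -26.50° from the x-axis; with |QT| = 29.7, T = (15.40, -1.630). ∠QTV = 39.5° gives TV at 114.0° from the x-axis; with |TV| = 10.6, V = (11.09, 8.054). ∠TVP = 104.6° gives VP at -170.6° from the x-axis; with |VP| = 26.7, P = (-15.25, 3.693). Then |LP| = |P − L| = 15.69.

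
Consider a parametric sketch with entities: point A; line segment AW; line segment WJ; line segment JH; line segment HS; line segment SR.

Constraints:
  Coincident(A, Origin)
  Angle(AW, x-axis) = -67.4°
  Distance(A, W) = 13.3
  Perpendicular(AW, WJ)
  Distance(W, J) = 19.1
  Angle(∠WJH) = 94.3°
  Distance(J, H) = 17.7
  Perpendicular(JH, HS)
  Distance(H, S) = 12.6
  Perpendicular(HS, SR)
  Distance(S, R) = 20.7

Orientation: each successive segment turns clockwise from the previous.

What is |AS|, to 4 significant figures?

9.479

A is at the origin; AW runs at -67.4° with length 13.3, so W = (5.111, -12.28). AW ⟂ WJ, so WJ runs at -157.4°; with |WJ| = 19.1, J = (-12.52, -19.62). ∠WJH = 94.3° gives JH at 116.9° from the x-axis; with |JH| = 17.7, H = (-20.53, -3.834). JH is perpendicular to HS, so HS runs at 26.90°; with |HS| = 12.6, S = (-9.294, 1.867). Then |AS| = |S − A| = 9.479.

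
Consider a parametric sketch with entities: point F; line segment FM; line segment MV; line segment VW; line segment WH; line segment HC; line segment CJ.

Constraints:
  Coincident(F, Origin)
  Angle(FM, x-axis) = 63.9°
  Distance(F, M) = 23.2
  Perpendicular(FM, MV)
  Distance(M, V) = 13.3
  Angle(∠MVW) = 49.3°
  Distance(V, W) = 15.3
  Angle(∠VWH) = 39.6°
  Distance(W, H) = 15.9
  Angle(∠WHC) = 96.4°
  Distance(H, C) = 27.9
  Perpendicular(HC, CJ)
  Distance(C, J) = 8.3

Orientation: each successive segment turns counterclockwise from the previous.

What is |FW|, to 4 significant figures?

12.07

FM ⟂ MV, so MV runs at 153.9°; with |MV| = 13.3, V = (-1.737, 26.69). ∠MVW = 49.3° gives VW at -75.40° from the x-axis; with |VW| = 15.3, W = (2.119, 11.88). Then |FW| = |W − F| = 12.07.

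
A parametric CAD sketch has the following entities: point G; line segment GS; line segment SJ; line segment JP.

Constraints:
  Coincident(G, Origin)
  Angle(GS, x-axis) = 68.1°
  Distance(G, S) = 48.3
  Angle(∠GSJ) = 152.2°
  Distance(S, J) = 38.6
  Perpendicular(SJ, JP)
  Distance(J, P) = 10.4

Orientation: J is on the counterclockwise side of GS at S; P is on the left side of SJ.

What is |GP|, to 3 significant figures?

82.2

G is at the origin; GS runs at 68.1° with length 48.3, so S = 48.3·(cos 68.1°, sin 68.1°) = (18.0, 44.8). ∠GSJ = 152.2°, so SJ runs at 68.1° + (180° − 152.2°) = 95.9° from the x-axis; with |SJ| = 38.6, J = S + 38.6·(cos 95.9°, sin 95.9°) = (14.0, 83.2). SJ is perpendicular to JP; with |JP| = 10.4 on the left of SJ, P = J + 10.4·(-0.995, -0.103) = (3.70, 82.1). Then |GP| = |P − G| = 82.2.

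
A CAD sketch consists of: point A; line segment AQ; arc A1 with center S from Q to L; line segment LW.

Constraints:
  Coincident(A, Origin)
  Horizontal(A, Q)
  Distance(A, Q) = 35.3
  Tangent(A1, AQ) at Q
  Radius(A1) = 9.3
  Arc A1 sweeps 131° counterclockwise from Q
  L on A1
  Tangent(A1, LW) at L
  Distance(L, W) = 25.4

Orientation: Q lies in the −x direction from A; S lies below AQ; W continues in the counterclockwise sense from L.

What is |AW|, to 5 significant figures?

43.050

A is at the origin; AQ is horizontal with |AQ| = 35.3 and Q on the −x side, so Q = (-35.300, 0.0000). A1 meets AQ tangentially, so SQ is at right angles to AQ, so S = Q + (0, -9.3) = (-35.300, -9.3000). On A1, Q sits at bearing 90° from S; a 131° counterclockwise sweep puts L at bearing 221°, so L = S + 9.3·(cos 221°, sin 221°) = (-42.319, -15.401). Since A1 is tangent to LW there, SL ⟂ LW, so LW runs along (−sin 221°, cos 221°); with |LW| = 25.4, W = (-25.655, -34.571). Then |AW| = |W − A| = 43.050.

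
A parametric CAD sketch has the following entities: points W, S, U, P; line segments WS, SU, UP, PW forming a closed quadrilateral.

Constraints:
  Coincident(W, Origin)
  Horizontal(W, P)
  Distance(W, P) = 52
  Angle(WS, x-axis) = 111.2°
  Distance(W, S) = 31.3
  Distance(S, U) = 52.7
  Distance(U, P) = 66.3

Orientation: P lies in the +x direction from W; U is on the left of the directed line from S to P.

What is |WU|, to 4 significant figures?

69.06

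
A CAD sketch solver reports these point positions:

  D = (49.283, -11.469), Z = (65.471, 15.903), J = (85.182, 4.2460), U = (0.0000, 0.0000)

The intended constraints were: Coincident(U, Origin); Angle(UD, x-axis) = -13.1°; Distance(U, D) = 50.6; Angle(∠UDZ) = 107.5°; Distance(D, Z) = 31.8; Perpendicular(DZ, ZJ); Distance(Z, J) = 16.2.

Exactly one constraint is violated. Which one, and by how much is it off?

Distance(Z, J) = 16.2 — off by 6.70.

U = (0.00, 0.00) ✓; UD at -13.10° ✓; |UD| = 50.60 ✓; ∠UDZ = 107.5° ✓; |DZ| = 31.80 ✓; ∠(DZ, ZJ) = 90.00° ✓; |ZJ| = 22.90 ✗.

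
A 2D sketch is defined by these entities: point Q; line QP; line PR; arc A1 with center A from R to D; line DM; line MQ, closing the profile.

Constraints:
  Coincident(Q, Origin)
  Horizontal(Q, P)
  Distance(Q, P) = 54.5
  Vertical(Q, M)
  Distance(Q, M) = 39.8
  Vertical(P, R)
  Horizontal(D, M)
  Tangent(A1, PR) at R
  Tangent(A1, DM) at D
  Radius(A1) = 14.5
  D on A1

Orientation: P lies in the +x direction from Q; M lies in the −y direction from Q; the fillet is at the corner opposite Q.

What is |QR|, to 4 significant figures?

60.09

The virtual corner opposite Q is at (54.50, -39.80). The tangent condition forces AR to be normal to PR and tangency of A1 to DM means the radius AD is perpendicular to DM, with radius 14.5, so the center A sits 14.5 in from both sides at A = (40.00, -25.30). That places the tangent points at R = (54.50, -25.30) on PR and D = (40.00, -39.80) on DM. Then |QR| = |R − Q| = 60.09.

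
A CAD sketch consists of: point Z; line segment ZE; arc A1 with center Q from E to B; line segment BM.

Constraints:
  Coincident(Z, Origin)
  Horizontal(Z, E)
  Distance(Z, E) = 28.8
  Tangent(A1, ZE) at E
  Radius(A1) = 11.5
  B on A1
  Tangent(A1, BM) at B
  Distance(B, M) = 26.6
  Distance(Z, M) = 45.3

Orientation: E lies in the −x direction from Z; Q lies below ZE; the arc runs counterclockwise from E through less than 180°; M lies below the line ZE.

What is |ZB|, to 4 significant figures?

42.21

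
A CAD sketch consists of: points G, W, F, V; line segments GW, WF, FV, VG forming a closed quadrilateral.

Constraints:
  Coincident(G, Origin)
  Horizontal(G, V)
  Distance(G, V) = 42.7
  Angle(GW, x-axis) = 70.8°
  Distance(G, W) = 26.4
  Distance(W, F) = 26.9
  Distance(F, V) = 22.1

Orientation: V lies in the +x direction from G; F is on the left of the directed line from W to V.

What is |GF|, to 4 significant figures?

40.95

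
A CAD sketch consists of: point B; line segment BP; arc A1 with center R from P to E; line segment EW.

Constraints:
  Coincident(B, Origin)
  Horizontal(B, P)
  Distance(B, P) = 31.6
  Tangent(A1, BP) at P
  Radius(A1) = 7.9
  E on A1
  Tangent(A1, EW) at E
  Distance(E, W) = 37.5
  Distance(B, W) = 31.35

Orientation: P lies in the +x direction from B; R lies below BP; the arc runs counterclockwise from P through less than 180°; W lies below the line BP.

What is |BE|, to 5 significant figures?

25.736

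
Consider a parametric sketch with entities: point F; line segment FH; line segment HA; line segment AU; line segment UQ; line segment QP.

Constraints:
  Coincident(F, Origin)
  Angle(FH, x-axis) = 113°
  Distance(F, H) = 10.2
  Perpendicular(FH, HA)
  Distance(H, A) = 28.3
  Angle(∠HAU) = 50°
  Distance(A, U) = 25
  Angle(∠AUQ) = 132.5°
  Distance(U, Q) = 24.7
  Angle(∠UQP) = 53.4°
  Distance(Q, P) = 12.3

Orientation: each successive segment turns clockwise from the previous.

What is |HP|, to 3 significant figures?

11.5

∠AUQ = 132.5° gives UQ at -154° from the x-axis; with |UQ| = 24.7, Q = (-7.54, -14.1). ∠UQP = 53.4° gives QP at 78.9° from the x-axis; with |QP| = 12.3, P = (-5.17, -2.02). Then |HP| = |P − H| = 11.5.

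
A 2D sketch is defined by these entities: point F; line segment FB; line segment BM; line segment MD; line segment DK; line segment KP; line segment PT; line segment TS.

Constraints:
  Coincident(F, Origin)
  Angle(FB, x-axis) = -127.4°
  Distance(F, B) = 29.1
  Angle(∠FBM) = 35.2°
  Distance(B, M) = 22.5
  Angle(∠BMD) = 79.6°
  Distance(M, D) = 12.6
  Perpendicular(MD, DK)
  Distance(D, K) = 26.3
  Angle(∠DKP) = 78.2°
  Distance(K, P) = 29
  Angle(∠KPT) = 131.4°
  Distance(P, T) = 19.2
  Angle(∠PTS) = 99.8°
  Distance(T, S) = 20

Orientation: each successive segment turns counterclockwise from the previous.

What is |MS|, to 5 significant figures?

13.331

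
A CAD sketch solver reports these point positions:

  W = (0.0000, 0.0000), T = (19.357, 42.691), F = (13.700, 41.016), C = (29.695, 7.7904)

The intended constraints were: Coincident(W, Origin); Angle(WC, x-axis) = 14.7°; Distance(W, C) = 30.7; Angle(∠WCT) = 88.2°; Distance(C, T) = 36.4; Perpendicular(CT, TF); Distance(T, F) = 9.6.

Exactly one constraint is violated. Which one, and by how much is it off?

Distance(T, F) = 9.6 — off by 3.70.

W = (0.00, 0.00) ✓; WC at 14.70° ✓; |WC| = 30.70 ✓; ∠WCT = 88.20° ✓; |CT| = 36.40 ✓; ∠(CT, TF) = 89.99° ✓; |TF| = 5.900 ✗.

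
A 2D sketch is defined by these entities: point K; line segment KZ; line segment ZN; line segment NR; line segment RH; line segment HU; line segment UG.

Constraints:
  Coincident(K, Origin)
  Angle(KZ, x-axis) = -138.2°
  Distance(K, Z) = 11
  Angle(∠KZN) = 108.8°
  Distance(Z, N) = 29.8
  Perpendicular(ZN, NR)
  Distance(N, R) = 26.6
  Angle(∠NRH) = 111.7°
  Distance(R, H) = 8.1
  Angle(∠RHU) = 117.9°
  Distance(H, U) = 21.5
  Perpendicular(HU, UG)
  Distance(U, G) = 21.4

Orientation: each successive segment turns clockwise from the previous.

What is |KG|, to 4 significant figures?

25.80

K is at the origin; KZ runs at -138.2° with length 11.0, so Z = (-8.200, -7.332). ∠KZN = 108.8° gives ZN at 150.6° from the x-axis; with |ZN| = 29.8, N = (-34.16, 7.297). ZN ⟂ NR, so NR runs at 60.60°; with |NR| = 26.6, R = (-21.10, 30.47). ∠NRH = 111.7° gives RH at -7.700° from the x-axis; with |RH| = 8.1, H = (-13.08, 29.39). ∠RHU = 117.9° gives HU at -69.80° from the x-axis; with |HU| = 21.5, U = (-5.653, 9.208). The perpendicularity gives UG at right angles to HU, so UG runs at -159.8°; with |UG| = 21.4, G = (-25.74, 1.819). Then |KG| = |G − K| = 25.80.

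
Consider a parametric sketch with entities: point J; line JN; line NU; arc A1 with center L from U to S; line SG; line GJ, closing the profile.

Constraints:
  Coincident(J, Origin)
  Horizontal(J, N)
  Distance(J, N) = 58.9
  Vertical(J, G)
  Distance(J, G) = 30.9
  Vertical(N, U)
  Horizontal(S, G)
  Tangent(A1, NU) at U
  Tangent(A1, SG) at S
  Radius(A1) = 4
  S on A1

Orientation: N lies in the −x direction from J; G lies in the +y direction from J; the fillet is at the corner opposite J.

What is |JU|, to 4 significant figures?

64.75

The virtual corner opposite J is at (-58.90, 30.90). A1 meets NU tangentially, so LU is at right angles to NU and A1 meets SG tangentially, so LS is at right angles to SG, with radius 4.0, so the center L sits 4.0 in from both sides at L = (-54.90, 26.90). That places the tangent points at U = (-58.90, 26.90) on NU and S = (-54.90, 30.90) on SG. Then |JU| = |U − J| = 64.75.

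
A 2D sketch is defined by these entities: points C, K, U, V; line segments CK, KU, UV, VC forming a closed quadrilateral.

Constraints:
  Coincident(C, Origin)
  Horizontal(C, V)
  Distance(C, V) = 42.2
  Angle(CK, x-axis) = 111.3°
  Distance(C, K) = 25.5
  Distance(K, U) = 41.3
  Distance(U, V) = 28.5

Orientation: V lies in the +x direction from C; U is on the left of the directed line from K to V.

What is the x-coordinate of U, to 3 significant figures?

31.9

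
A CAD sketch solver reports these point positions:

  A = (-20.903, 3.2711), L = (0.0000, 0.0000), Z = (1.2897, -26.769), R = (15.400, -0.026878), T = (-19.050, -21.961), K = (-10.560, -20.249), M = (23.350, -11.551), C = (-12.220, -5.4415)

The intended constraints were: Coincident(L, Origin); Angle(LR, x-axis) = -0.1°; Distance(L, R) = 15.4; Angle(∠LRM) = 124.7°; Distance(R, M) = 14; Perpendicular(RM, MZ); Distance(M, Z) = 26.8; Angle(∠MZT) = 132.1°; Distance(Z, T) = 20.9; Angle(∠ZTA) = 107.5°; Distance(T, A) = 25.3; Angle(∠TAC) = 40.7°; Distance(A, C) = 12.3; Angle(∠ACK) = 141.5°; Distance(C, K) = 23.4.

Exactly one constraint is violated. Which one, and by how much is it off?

Distance(C, K) = 23.4 — off by 8.50.

L = (0.00, 0.00) ✓; LR at -0.1000° ✓; |LR| = 15.40 ✓; ∠LRM = 124.7° ✓; |RM| = 14.00 ✓; ∠(RM, MZ) = 90.00° ✓; |MZ| = 26.80 ✓; ∠MZT = 132.1° ✓; |ZT| = 20.90 ✓; ∠ZTA = 107.5° ✓; |TA| = 25.30 ✓; ∠TAC = 40.70° ✓; |AC| = 12.30 ✓; ∠ACK = 141.5° ✓; |CK| = 14.90 ✗.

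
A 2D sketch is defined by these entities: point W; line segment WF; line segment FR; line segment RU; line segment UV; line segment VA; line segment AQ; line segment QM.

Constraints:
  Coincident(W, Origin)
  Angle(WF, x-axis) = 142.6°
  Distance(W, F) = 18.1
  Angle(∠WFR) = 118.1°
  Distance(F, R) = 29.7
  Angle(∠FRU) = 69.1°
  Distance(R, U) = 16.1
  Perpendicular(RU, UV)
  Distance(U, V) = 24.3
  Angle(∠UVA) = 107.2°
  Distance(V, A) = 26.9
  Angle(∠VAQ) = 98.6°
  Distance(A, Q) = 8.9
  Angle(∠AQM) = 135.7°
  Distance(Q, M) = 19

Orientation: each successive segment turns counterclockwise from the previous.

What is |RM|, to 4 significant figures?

9.701

W is at the origin; WF runs at 142.6° with length 18.1, so F = (-14.38, 10.99). ∠WFR = 118.1° gives FR at -155.5° from the x-axis; with |FR| = 29.7, R = (-41.40, -1.323). ∠FRU = 69.1° gives RU at -44.60° from the x-axis; with |RU| = 16.1, U = (-29.94, -12.63). RU is perpendicular to UV, so UV runs at 45.40°; with |UV| = 24.3, V = (-12.88, 4.675). ∠UVA = 107.2° gives VA at 118.2° from the x-axis; with |VA| = 26.9, A = (-25.59, 28.38). ∠VAQ = 98.6° gives AQ at -160.4° from the x-axis; with |AQ| = 8.9, Q = (-33.97, 25.40). ∠AQM = 135.7° gives QM at -116.1° from the x-axis; with |QM| = 19.0, M = (-42.33, 8.334). Then |RM| = |M − R| = 9.701.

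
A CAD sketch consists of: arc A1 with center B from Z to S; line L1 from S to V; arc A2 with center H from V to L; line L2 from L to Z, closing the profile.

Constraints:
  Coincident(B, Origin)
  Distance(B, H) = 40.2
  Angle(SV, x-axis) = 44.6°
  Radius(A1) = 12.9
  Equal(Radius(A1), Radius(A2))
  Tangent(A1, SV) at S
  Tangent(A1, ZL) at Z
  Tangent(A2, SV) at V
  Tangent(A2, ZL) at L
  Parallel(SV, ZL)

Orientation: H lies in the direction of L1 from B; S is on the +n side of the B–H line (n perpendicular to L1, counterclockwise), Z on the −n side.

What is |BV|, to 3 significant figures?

42.2

Tangency of A1 to both parallel lines with radius 12.9 puts S and Z at B ± 12.9·n: S = (-9.06, 9.19), Z = (9.06, -9.19). Equal radii place V and L the same way about H: V = H + 12.9·n = (19.6, 37.4), L = H − 12.9·n = (37.7, 19.0). Then |BV| = |V − B| = 42.2.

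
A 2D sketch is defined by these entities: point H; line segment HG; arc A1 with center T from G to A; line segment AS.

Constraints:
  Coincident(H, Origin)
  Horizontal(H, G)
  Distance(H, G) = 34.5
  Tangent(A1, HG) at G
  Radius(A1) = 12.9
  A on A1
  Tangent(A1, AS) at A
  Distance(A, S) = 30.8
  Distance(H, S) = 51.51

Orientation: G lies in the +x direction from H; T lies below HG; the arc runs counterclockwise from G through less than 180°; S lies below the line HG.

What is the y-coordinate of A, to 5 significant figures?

-14.351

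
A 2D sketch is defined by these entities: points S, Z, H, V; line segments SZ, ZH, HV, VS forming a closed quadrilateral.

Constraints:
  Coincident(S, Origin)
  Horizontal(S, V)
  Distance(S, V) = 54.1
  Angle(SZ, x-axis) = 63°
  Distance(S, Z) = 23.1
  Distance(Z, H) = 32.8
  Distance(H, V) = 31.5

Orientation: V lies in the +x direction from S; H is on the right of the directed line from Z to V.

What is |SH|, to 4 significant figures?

25.74

S is at the origin; SV is horizontal with |SV| = 54.1 and V in +x, so V = (54.1, 0). SZ runs at 63.0° with |SZ| = 23.1, so Z = (10.49, 20.58). H is determined by |ZH| = 32.8 and |HV| = 31.5 together: it lies at the intersection of circle(Z, 32.8) and circle(V, 31.5). With |ZV| = 48.23, the foot of the radical line on ZV is 24.98 from Z and the perpendicular offset is √(32.8² − 24.98²) = 21.26. Taking the right-of-ZV solution: H = (24.00, -9.303).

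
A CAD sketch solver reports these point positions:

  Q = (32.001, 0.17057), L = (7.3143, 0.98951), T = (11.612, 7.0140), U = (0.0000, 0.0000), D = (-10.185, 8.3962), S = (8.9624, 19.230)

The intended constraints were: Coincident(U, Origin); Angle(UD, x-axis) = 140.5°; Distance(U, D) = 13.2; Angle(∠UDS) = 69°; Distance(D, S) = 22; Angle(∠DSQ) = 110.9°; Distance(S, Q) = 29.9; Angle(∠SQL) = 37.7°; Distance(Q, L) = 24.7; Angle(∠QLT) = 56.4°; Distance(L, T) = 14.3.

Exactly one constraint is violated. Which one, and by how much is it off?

Distance(L, T) = 14.3 — off by 6.90.

U = (0.00, 0.00) ✓; UD at 140.5° ✓; |UD| = 13.20 ✓; ∠UDS = 69.00° ✓; |DS| = 22.00 ✓; ∠DSQ = 110.9° ✓; |SQ| = 29.90 ✓; ∠SQL = 37.70° ✓; |QL| = 24.70 ✓; ∠QLT = 56.40° ✓; |LT| = 7.400 ✗.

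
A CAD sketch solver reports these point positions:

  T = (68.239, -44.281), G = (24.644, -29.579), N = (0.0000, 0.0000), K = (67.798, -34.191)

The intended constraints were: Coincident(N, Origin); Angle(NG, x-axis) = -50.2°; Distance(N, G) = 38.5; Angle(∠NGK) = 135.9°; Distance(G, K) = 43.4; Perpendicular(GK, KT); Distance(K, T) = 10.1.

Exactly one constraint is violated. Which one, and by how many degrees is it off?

Perpendicular(GK, KT) — off by 8.60°.

N = (0.00, 0.00) ✓; NG at -50.20° ✓; |NG| = 38.50 ✓; ∠NGK = 135.9° ✓; |GK| = 43.40 ✓; ∠(GK, KT) = 81.40° ✗; |KT| = 10.10 ✓.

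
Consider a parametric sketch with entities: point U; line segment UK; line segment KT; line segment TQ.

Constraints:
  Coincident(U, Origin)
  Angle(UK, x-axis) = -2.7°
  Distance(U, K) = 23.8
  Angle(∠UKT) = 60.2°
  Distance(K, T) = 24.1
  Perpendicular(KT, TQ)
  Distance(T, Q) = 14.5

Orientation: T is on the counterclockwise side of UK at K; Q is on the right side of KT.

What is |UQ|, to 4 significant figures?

37.23

∠UKT = 60.2°, so KT runs at -2.7° + (180° − 60.2°) = 117.1° from the x-axis; with |KT| = 24.1, T = K + 24.1·(cos 117.1°, sin 117.1°) = (12.79, 20.33). The perpendicularity gives TQ at right angles to KT; with |TQ| = 14.5 on the right of KT, Q = T + 14.5·(0.8902, 0.4555) = (25.70, 26.94). Then |UQ| = |Q − U| = 37.23.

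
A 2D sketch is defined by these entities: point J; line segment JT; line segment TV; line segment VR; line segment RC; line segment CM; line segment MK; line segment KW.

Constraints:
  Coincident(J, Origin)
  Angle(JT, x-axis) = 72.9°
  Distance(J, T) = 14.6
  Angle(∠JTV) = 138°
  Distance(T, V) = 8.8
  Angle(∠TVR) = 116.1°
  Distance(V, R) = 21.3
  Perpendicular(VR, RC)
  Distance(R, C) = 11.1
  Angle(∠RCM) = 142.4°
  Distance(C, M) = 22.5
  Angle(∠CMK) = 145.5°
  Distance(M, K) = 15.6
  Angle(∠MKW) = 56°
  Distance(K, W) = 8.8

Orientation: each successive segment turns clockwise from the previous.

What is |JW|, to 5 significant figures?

5.9708

J is at the origin; JT runs at 72.9° with length 14.6, so T = (4.2930, 13.955). ∠JTV = 138.0° gives TV at 30.900° from the x-axis; with |TV| = 8.8, V = (11.844, 18.474). ∠TVR = 116.1° gives VR at -33.000° from the x-axis; with |VR| = 21.3, R = (29.708, 6.8729). VR ⟂ RC, so RC runs at -123.00°; with |RC| = 11.1, C = (23.662, -2.4363). ∠RCM = 142.4° gives CM at -160.60° from the x-axis; with |CM| = 22.5, M = (2.4396, -9.9099). ∠CMK = 145.5° gives MK at 164.90° from the x-axis; with |MK| = 15.6, K = (-12.622, -5.8461). ∠MKW = 56.0° gives KW at 40.900° from the x-axis; with |KW| = 8.8, W = (-5.9702, -0.084350). Then |JW| = |W − J| = 5.9708.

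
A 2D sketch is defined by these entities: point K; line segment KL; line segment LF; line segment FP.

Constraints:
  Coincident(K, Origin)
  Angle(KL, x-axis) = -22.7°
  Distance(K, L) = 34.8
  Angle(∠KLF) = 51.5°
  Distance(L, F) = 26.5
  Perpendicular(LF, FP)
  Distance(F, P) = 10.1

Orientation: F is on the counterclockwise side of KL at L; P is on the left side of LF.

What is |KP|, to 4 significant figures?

17.80

K is at the origin; KL runs at -22.7° with length 34.8, so L = 34.8·(cos -22.7°, sin -22.7°) = (32.10, -13.43). ∠KLF = 51.5°, so LF runs at -22.7° + (180° − 51.5°) = 105.8° from the x-axis; with |LF| = 26.5, F = L + 26.5·(cos 105.8°, sin 105.8°) = (24.89, 12.07). The perpendicularity gives FP at right angles to LF; with |FP| = 10.1 on the left of LF, P = F + 10.1·(-0.9622, -0.2723) = (15.17, 9.319). Then |KP| = |P − K| = 17.80.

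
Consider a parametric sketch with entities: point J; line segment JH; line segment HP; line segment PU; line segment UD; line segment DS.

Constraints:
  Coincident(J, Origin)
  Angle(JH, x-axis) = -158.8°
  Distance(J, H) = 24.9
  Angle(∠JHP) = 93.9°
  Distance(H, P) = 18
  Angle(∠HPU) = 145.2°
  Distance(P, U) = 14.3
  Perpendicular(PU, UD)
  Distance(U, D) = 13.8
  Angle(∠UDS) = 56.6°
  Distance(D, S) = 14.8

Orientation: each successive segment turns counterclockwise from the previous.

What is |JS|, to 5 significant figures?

26.282

J is at the origin; JH runs at -158.8° with length 24.9, so H = (-23.215, -9.0045). ∠JHP = 93.9° gives HP at -72.700° from the x-axis; with |HP| = 18.0, P = (-17.862, -26.190). ∠HPU = 145.2° gives PU at -37.900° from the x-axis; with |PU| = 14.3, U = (-6.5782, -34.974). The perpendicularity gives UD at right angles to PU, so UD runs at 52.100°; with |UD| = 13.8, D = (1.8989, -24.085). ∠UDS = 56.6° gives DS at 175.50° from the x-axis; with |DS| = 14.8, S = (-12.855, -22.924). Then |JS| = |S − J| = 26.282.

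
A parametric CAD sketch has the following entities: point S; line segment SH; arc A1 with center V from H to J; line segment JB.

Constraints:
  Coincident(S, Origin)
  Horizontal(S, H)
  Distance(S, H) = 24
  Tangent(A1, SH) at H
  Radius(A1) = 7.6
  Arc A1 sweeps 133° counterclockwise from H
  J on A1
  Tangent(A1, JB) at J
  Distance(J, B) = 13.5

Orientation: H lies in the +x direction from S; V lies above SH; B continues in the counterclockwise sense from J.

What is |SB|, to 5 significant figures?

30.455

S is at the origin; S and H share the same y with |SH| = 24.0 and H on the +x side, so H = (24.000, 0.0000). The tangent condition forces VH to be normal to SH, so V = H + (0, 7.6) = (24.000, 7.6000). On A1, H sits at bearing -90° from V; a 133° counterclockwise sweep puts J at bearing 43°, so J = V + 7.6·(cos 43°, sin 43°) = (29.558, 12.783). A1 meets JB tangentially, so VJ is at right angles to JB, so JB runs along (−sin 43°, cos 43°); with |JB| = 13.5, B = (20.351, 22.656). Then |SB| = |B − S| = 30.455.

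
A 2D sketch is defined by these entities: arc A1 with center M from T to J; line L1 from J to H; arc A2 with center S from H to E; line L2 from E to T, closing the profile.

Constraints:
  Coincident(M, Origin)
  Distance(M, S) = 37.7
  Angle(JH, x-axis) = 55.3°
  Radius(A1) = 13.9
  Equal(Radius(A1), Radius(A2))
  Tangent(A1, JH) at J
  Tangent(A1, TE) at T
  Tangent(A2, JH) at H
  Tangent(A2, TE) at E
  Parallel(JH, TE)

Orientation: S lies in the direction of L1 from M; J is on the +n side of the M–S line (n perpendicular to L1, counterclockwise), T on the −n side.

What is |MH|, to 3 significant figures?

40.2

Tangency of A1 to both parallel lines with radius 13.9 puts J and T at M ± 13.9·n: J = (-11.4, 7.91), T = (11.4, -7.91). Equal radii place H and E the same way about S: H = S + 13.9·n = (10.0, 38.9), E = S − 13.9·n = (32.9, 23.1). Then |MH| = |H − M| = 40.2.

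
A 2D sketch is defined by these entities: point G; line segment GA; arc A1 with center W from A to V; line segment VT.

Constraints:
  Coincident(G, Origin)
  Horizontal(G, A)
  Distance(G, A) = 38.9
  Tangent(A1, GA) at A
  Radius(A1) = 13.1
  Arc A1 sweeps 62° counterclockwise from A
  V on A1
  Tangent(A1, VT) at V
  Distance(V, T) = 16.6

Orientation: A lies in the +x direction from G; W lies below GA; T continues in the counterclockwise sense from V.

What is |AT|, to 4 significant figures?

29.01

G is at the origin; G and A share the same y with |GA| = 38.9 and A on the +x side, so A = (38.90, 0.000). A1 meets GA tangentially, so WA is at right angles to GA, so W = A + (0, -13.1) = (38.90, -13.10). On A1, A sits at bearing 90° from W; a 62° counterclockwise sweep puts V at bearing 152°, so V = W + 13.1·(cos 152°, sin 152°) = (27.33, -6.950). A1 meets VT tangentially, so WV is at right angles to VT, so VT runs along (−sin 152°, cos 152°); with |VT| = 16.6, T = (19.54, -21.61). Then |AT| = |T − A| = 29.01.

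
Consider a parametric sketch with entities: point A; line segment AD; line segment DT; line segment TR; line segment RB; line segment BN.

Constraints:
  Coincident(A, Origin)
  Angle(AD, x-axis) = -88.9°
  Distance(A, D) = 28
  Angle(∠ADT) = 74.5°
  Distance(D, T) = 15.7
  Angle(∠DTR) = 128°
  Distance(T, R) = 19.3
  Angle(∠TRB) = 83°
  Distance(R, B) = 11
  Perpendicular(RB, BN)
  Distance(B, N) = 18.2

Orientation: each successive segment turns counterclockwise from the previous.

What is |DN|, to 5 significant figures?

10.242

A is at the origin; AD runs at -88.9° with length 28.0, so D = (0.53753, -27.995). ∠ADT = 74.5° gives DT at 16.600° from the x-axis; with |DT| = 15.7, T = (15.583, -23.510). ∠DTR = 128.0° gives TR at 68.600° from the x-axis; with |TR| = 19.3, R = (22.625, -5.5402). ∠TRB = 83.0° gives RB at 165.60° from the x-axis; with |RB| = 11.0, B = (11.971, -2.8046). RB is perpendicular to BN, so BN runs at -104.40°; with |BN| = 18.2, N = (7.4447, -20.433). Then |DN| = |N − D| = 10.242.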